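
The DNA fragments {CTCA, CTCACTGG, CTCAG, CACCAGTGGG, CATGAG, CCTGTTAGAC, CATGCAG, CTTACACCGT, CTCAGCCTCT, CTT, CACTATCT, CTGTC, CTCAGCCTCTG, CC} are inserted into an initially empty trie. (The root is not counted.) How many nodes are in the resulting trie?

For each word, the new-node count is its length minus the longest prefix already in the trie:
  "CTCA" → 4 new (C, T, C, A)
  "CTCACTGG" → prefix "CTCA" already present; 4 new (C, T, G, G)
  "CTCAG" → prefix "CTCA" already present; 1 new (G)
  "CACCAGTGGG" → prefix "C" already present; 9 new (A, C, C, A, G, T, G, G, G)
  "CATGAG" → prefix "CA" already present; 4 new (T, G, A, G)
  "CCTGTTAGAC" → prefix "C" already present; 9 new (C, T, G, T, T, A, G, A, C)
  "CATGCAG" → prefix "CATG" already present; 3 new (C, A, G)
  "CTTACACCGT" → prefix "CT" already present; 8 new (T, A, C, A, C, C, G, T)
  "CTCAGCCTCT" → prefix "CTCAG" already present; 5 new (C, C, T, C, T)
  "CTT" → prefix "CTT" already present; 0 new (none)
  "CACTATCT" → prefix "CAC" already present; 5 new (T, A, T, C, T)
  "CTGTC" → prefix "CT" already present; 3 new (G, T, C)
  "CTCAGCCTCTG" → prefix "CTCAGCCTCT" already present; 1 new (G)
  "CC" → prefix "CC" already present; 0 new (none)
Total nodes = 4 + 4 + 1 + 9 + 4 + 9 + 3 + 8 + 5 + 0 + 5 + 3 + 1 + 0 = 56

56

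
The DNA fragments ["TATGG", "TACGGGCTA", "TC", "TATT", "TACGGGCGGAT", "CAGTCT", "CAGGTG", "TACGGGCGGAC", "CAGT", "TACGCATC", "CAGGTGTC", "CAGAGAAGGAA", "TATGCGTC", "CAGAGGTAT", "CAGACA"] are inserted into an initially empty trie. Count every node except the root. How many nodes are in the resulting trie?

52

Insert word by word; a character creates a node only if that edge doesn't already exist:
  "TATGG" → 5 new (T, A, T, G, G)
  "TACGGGCTA" → prefix "TA" already present; 7 new (C, G, G, G, C, T, A)
  "TC" → prefix "T" already present; 1 new (C)
  "TATT" → prefix "TAT" already present; 1 new (T)
  "TACGGGCGGAT" → prefix "TACGGGC" already present; 4 new (G, G, A, T)
  "CAGTCT" → 6 new (C, A, G, T, C, T)
  "CAGGTG" → prefix "CAG" already present; 3 new (G, T, G)
  "TACGGGCGGAC" → prefix "TACGGGCGGA" already present; 1 new (C)
  "CAGT" → prefix "CAGT" already present; 0 new (none)
  "TACGCATC" → prefix "TACG" already present; 4 new (C, A, T, C)
  "CAGGTGTC" → prefix "CAGGTG" already present; 2 new (T, C)
  "CAGAGAAGGAA" → prefix "CAG" already present; 8 new (A, G, A, A, G, G, A, A)
  "TATGCGTC" → prefix "TATG" already present; 4 new (C, G, T, C)
  "CAGAGGTAT" → prefix "CAGAG" already present; 4 new (G, T, A, T)
  "CAGACA" → prefix "CAGA" already present; 2 new (C, A)
Total nodes = 5 + 7 + 1 + 1 + 4 + 6 + 3 + 1 + 0 + 4 + 2 + 8 + 4 + 4 + 2 = 52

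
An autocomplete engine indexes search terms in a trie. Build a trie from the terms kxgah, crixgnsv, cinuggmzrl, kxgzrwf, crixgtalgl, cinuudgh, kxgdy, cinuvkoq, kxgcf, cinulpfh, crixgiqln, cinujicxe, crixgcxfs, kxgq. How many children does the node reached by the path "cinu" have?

The children of the "cinu" node are the distinct next characters among strings starting with "cinu".
Characters that immediately follow "cinu" among the stored strings: {g, j, l, u, v}.
That node has 5 child edges.

5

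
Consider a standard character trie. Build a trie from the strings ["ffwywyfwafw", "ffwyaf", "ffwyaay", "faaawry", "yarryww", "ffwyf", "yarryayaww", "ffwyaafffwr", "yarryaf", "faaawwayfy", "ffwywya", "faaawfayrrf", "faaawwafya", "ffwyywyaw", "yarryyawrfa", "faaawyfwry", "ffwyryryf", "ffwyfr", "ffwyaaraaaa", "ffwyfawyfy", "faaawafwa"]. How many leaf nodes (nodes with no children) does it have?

20

Leaves are exactly the stored words that no other stored word extends.
Those words: "faaawafwa", "faaawfayrrf", "faaawry", "faaawwafya", "faaawwayfy", "faaawyfwry", "ffwyaafffwr", "ffwyaaraaaa", "ffwyaay", "ffwyaf", "ffwyfawyfy", "ffwyfr", "ffwyryryf", "ffwywya", "ffwywyfwafw", "ffwyywyaw", "yarryaf", "yarryayaww", "yarryww", "yarryyawrfa"
Leaf count: 20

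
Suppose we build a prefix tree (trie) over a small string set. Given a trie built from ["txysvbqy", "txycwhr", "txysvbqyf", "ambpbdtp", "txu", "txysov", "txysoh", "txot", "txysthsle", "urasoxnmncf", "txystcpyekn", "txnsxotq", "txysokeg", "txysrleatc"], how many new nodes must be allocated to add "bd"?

2

Nothing in the trie begins with "b"; the whole of "bd" is new.
2 − 0 = 2 new nodes.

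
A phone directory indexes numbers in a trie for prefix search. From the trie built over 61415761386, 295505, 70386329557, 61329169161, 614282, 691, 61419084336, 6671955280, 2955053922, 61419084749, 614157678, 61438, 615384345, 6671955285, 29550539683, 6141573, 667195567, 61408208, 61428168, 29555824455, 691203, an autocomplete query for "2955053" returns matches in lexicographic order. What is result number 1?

Words with prefix "2955053", in lexicographic order: "2955053922", "29550539683"
Position 1: 2955053922

2955053922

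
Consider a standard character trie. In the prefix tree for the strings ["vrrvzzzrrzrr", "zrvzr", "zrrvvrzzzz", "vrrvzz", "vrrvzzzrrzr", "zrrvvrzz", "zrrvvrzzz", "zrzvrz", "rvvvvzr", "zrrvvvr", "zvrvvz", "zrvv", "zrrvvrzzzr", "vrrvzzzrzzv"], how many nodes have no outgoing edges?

10

Leaves are exactly the stored words that no other stored word extends.
Those words: "rvvvvzr", "vrrvzzzrrzrr", "vrrvzzzrzzv", "zrrvvrzzzr", "zrrvvrzzzz", "zrrvvvr", "zrvv", "zrvzr", "zrzvrz", "zvrvvz"
Leaf count: 10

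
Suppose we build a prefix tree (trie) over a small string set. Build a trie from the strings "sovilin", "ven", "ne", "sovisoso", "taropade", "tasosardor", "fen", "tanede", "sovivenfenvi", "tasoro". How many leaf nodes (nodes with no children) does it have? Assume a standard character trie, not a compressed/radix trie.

Leaves are exactly the stored words that no other stored word extends.
Those words: "fen", "ne", "sovilin", "sovisoso", "sovivenfenvi", "tanede", "taropade", "tasoro", "tasosardor", "ven"
Leaf count: 10

10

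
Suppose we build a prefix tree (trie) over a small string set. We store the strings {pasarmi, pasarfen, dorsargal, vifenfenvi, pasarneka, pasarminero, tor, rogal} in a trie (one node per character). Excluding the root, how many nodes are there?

45

Trace insertions, counting only characters that open a new branch:
  "pasarmi" → 7 new (p, a, s, a, r, m, i)
  "pasarfen" → prefix "pasar" already present; 3 new (f, e, n)
  "dorsargal" → 9 new (d, o, r, s, a, r, g, a, l)
  "vifenfenvi" → 10 new (v, i, f, e, n, f, e, n, v, i)
  "pasarneka" → prefix "pasar" already present; 4 new (n, e, k, a)
  "pasarminero" → prefix "pasarmi" already present; 4 new (n, e, r, o)
  "tor" → 3 new (t, o, r)
  "rogal" → 5 new (r, o, g, a, l)
Total nodes = 7 + 3 + 9 + 10 + 4 + 4 + 3 + 5 = 45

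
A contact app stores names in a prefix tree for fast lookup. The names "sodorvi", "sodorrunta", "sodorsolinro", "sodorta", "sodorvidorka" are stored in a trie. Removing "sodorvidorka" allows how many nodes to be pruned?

After clearing the end-marker at "sodorvidorka", prune upward until reaching a node still needed by another word.
The suffix "dorka" (5 nodes) is used only by "sodorvidorka"; "sodorvi" is itself a stored word, so pruning stops there.
Nodes removed: 5

5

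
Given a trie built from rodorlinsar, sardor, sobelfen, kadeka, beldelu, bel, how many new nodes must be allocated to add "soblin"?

3

"sob" is already a path in the trie; the remaining "lin" must be added.
New nodes needed: |"soblin"| − 3 = 6 − 3 = 3.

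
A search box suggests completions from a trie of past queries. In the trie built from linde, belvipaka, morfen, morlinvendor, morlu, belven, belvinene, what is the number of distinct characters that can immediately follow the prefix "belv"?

The children of the "belv" node are the distinct next characters among strings starting with "belv".
Characters that immediately follow "belv" among the stored strings: {e, i}.
That node has 2 child edges.

2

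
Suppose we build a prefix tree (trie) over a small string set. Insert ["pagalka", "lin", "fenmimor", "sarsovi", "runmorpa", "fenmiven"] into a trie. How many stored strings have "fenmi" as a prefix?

2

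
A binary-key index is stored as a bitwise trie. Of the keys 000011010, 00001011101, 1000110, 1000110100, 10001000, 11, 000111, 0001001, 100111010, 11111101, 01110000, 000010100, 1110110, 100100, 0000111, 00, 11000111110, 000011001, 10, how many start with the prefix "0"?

9

Filter for entries beginning with "0":
Words under "0": 00, 000010100, 00001011101, 000011001, 000011010, 0000111, 0001001, 000111, 01110000
Count: 9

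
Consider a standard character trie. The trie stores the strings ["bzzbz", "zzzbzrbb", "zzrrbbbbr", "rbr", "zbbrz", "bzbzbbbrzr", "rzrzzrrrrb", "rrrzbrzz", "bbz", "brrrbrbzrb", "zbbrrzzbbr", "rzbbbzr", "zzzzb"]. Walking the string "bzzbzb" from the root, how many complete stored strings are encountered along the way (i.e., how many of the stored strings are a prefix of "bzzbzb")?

1

Walk "bzzbzb" from the root; an end-of-word marker is hit whenever a stored word is a prefix of "bzzbzb".
Prefixes of the query that are stored words: "bzzbz"
Count: 1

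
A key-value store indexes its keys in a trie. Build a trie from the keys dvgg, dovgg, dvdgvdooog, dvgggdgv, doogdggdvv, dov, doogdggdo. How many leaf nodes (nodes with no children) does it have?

Leaves are exactly the stored words that no other stored word extends.
Those words: "doogdggdo", "doogdggdvv", "dovgg", "dvdgvdooog", "dvgggdgv"
Leaf count: 5

5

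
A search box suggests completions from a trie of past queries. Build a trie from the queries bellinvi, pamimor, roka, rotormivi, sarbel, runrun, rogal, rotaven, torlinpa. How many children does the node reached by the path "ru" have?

1

Follow the path "ru" to its node, then look at its outgoing edges.
Characters that immediately follow "ru" among the stored strings: {n}.
That node has 1 child edge.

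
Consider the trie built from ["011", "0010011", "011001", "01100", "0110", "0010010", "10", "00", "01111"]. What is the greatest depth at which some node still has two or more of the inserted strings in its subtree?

Look for the deepest trie node that still has at least two words in its subtree.
e.g. "0010010" and "0010011" share the prefix "001001" of length 6; no pair shares a longer one.
Longest shared-prefix length: 6

6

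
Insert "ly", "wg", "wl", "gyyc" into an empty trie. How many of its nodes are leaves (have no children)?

4

A leaf is a node with no children — equivalently, the end of a word that is not a proper prefix of any other stored word.
Those words: "gyyc", "ly", "wg", "wl"
Leaf count: 4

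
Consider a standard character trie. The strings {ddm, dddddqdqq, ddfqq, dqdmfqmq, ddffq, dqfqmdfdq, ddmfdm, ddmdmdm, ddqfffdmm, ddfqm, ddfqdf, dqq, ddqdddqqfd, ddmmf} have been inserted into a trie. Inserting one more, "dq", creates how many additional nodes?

0

"dq" is already a full path in the trie; only an end-marker is added.
No new nodes are needed: 0.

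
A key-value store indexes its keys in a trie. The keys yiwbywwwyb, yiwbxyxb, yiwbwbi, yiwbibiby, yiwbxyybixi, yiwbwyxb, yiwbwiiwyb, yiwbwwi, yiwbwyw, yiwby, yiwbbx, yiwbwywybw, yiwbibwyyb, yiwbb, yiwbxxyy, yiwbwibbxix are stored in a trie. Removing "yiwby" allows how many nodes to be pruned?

Walk "yiwby" from the leaf back toward the root, removing each node that no remaining word uses.
Every node on "yiwby" is still needed (e.g. by "yiwbywwwyb"), so nothing is freed.
Nodes removed: 0

0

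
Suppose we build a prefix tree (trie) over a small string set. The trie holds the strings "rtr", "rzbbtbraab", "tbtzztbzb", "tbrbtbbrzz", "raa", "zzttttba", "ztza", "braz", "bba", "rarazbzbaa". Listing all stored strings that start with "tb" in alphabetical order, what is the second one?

DFS of the "tb" subtree visits, in order: "tbrbtbbrzz", "tbtzztbzb"
Position 2: tbtzztbzb

tbtzztbzb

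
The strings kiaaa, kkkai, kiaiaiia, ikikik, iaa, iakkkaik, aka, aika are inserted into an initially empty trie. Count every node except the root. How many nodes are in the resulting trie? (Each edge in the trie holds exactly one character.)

Count nodes per top-level branch (shared prefixes stored once):
  'a'-branch (aika, aka): 6 nodes
  'i'-branch (iaa, iakkkaik, ikikik): 14 nodes
  'k'-branch (kiaaa, kiaiaiia, kkkai): 14 nodes
Sum: 34

34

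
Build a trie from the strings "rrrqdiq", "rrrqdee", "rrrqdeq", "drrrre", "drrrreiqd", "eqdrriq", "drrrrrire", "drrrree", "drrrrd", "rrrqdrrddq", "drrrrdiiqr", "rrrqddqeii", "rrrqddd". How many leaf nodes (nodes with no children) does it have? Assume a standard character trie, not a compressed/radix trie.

11

Leaves are exactly the stored words that no other stored word extends.
Those words: "drrrrdiiqr", "drrrree", "drrrreiqd", "drrrrrire", "eqdrriq", "rrrqddd", "rrrqddqeii", "rrrqdee", "rrrqdeq", "rrrqdiq", "rrrqdrrddq"
Leaf count: 11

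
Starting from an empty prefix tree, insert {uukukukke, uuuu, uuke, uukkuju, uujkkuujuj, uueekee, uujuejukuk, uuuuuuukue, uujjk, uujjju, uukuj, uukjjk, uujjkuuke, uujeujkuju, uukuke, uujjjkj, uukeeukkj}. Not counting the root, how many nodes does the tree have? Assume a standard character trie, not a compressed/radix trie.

Trace insertions, counting only characters that open a new branch:
  "uukukukke" → 9 new (u, u, k, u, k, u, k, k, e)
  "uuuu" → prefix "uu" already present; 2 new (u, u)
  "uuke" → prefix "uuk" already present; 1 new (e)
  "uukkuju" → prefix "uuk" already present; 4 new (k, u, j, u)
  "uujkkuujuj" → prefix "uu" already present; 8 new (j, k, k, u, u, j, u, j)
  "uueekee" → prefix "uu" already present; 5 new (e, e, k, e, e)
  "uujuejukuk" → prefix "uuj" already present; 7 new (u, e, j, u, k, u, k)
  "uuuuuuukue" → prefix "uuuu" already present; 6 new (u, u, u, k, u, e)
  "uujjk" → prefix "uuj" already present; 2 new (j, k)
  "uujjju" → prefix "uujj" already present; 2 new (j, u)
  "uukuj" → prefix "uuku" already present; 1 new (j)
  "uukjjk" → prefix "uuk" already present; 3 new (j, j, k)
  "uujjkuuke" → prefix "uujjk" already present; 4 new (u, u, k, e)
  "uujeujkuju" → prefix "uuj" already present; 7 new (e, u, j, k, u, j, u)
  "uukuke" → prefix "uukuk" already present; 1 new (e)
  "uujjjkj" → prefix "uujjj" already present; 2 new (k, j)
  "uukeeukkj" → prefix "uuke" already present; 5 new (e, u, k, k, j)
Total nodes = 9 + 2 + 1 + 4 + 8 + 5 + 7 + 6 + 2 + 2 + 1 + 3 + 4 + 7 + 1 + 2 + 5 = 69

69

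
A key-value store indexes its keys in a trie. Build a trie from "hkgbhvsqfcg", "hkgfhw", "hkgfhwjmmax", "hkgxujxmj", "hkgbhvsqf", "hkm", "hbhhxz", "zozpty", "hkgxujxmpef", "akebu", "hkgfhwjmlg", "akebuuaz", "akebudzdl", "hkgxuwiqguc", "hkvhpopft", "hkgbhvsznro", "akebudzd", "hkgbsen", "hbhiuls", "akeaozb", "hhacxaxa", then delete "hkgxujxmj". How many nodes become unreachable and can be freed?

After clearing the end-marker at "hkgxujxmj", prune upward until reaching a node still needed by another word.
The suffix "j" (1 node) is used only by "hkgxujxmj"; the node for "hkgxujxm" still has the child "p", so pruning stops there.
Nodes removed: 1

1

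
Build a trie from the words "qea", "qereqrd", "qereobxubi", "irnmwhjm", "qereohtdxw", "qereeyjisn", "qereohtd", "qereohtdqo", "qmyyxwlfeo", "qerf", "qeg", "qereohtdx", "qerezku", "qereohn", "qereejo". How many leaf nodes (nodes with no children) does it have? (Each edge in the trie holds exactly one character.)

Leaves are exactly the stored words that no other stored word extends.
Those words: "irnmwhjm", "qea", "qeg", "qereejo", "qereeyjisn", "qereobxubi", "qereohn", "qereohtdqo", "qereohtdxw", "qereqrd", "qerezku", "qerf", "qmyyxwlfeo"
Leaf count: 13

13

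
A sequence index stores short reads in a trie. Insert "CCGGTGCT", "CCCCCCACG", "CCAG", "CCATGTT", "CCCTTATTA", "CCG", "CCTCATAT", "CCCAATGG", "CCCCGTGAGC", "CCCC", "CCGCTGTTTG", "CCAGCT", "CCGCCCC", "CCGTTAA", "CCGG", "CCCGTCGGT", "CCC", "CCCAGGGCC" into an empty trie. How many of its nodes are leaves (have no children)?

13

Leaves are exactly the stored words that no other stored word extends.
Those words: "CCAGCT", "CCATGTT", "CCCAATGG", "CCCAGGGCC", "CCCCCCACG", "CCCCGTGAGC", "CCCGTCGGT", "CCCTTATTA", "CCGCCCC", "CCGCTGTTTG", "CCGGTGCT", "CCGTTAA", "CCTCATAT"
Leaf count: 13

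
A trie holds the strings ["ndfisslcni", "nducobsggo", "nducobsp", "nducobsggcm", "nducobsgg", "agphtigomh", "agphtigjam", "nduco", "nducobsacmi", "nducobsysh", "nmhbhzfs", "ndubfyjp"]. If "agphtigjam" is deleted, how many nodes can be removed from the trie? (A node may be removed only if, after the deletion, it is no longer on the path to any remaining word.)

A node on "agphtigjam"'s path can go only if nothing else ends at it or branches off below it.
The suffix "jam" (3 nodes) is used only by "agphtigjam"; the node for "agphtig" still has the child "o", so pruning stops there.
Nodes removed: 3

3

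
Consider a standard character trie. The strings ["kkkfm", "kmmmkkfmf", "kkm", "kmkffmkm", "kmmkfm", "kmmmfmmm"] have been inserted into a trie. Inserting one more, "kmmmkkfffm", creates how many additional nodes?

3

"kmmmkkf" is already a path in the trie; the remaining "ffm" must be added.
So 10 − 7 = 3 new nodes.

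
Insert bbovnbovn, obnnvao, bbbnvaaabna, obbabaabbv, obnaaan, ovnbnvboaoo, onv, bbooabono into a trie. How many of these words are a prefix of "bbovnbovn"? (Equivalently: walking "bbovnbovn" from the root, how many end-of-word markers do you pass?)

Traverse "bbovnbovn" character by character; count nodes along the way that are marked as word ends.
Prefixes of the query that are stored words: "bbovnbovn"
Count: 1

1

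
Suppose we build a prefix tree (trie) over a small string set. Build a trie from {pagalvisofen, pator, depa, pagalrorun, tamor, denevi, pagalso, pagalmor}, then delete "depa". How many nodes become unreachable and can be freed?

Walk "depa" from the leaf back toward the root, removing each node that no remaining word uses.
The suffix "pa" (2 nodes) is used only by "depa"; the node for "de" still has the child "n", so pruning stops there.
Nodes removed: 2

2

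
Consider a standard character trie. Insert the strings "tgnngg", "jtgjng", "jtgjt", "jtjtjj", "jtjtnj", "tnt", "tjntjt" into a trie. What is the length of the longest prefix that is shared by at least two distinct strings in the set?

4

Look for the deepest trie node that still has at least two words in its subtree.
"jtgjng" and "jtgjt" agree on "jtgj" (4 characters) before diverging; nothing deeper is shared.
Longest shared-prefix length: 4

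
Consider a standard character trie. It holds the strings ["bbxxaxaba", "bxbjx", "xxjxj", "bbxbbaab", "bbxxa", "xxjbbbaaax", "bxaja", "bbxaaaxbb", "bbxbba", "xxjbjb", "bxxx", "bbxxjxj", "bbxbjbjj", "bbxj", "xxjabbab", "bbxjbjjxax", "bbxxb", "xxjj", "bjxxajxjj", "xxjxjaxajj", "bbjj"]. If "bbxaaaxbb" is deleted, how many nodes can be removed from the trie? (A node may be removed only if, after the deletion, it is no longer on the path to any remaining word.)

6

A node on "bbxaaaxbb"'s path can go only if nothing else ends at it or branches off below it.
The suffix "aaaxbb" (6 nodes) is used only by "bbxaaaxbb"; the node for "bbx" still has the child "x", so pruning stops there.
Nodes removed: 6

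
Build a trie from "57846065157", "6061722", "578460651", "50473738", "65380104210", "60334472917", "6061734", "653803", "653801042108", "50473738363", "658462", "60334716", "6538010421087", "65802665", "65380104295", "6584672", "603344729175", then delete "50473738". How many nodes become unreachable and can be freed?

A node on "50473738"'s path can go only if nothing else ends at it or branches off below it.
Every node on "50473738" is still needed (e.g. by "50473738363"), so nothing is freed.
Nodes removed: 0

0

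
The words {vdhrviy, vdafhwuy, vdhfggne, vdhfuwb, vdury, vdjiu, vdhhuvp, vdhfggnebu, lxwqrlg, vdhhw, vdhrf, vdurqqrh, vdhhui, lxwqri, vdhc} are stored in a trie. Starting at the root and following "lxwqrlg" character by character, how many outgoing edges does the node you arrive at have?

0

The children of the "lxwqrlg" node are the distinct next characters among strings starting with "lxwqrlg".
No stored string extends past "lxwqrlg".
That node has 0 child edges.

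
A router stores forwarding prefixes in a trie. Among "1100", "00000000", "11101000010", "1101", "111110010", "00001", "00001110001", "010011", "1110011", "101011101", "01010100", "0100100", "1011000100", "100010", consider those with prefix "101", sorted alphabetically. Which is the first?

Words with prefix "101", in lexicographic order: "101011101", "1011000100"
The 1st is 101011101.

101011101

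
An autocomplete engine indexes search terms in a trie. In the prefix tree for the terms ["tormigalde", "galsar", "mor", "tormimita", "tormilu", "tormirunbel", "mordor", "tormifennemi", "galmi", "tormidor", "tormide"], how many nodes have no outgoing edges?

10

Leaves are exactly the stored words that no other stored word extends.
Those words: "galmi", "galsar", "mordor", "tormide", "tormidor", "tormifennemi", "tormigalde", "tormilu", "tormimita", "tormirunbel"
Leaf count: 10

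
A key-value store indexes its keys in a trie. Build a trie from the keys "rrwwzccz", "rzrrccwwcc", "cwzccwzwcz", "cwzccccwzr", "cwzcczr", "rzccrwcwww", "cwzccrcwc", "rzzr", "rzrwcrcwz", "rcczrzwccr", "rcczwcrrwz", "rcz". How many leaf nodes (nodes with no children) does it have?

12

Leaves are exactly the stored words that no other stored word extends.
Those words: "cwzccccwzr", "cwzccrcwc", "cwzccwzwcz", "cwzcczr", "rcczrzwccr", "rcczwcrrwz", "rcz", "rrwwzccz", "rzccrwcwww", "rzrrccwwcc", "rzrwcrcwz", "rzzr"
Leaf count: 12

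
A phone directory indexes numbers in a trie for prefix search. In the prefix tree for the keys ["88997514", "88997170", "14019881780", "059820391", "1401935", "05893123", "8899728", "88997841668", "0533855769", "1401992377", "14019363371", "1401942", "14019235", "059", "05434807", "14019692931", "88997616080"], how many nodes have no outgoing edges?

16

A leaf is a node with no children — equivalently, the end of a word that is not a proper prefix of any other stored word.
Those words: "0533855769", "05434807", "05893123", "059820391", "14019235", "1401935", "14019363371", "1401942", "14019692931", "14019881780", "1401992377", "88997170", "8899728", "88997514", "88997616080", "88997841668"
Leaf count: 16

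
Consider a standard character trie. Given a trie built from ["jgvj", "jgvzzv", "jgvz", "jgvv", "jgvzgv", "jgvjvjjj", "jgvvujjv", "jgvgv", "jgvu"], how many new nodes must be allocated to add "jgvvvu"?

2

The longest prefix of "jgvvvu" already in the trie is "jgvv" (length 4).
So 6 − 4 = 2 new nodes.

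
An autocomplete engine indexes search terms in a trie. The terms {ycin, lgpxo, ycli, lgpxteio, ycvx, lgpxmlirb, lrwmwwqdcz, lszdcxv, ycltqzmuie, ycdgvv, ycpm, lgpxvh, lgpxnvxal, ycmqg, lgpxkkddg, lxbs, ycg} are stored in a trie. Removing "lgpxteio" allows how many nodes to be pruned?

4

After clearing the end-marker at "lgpxteio", prune upward until reaching a node still needed by another word.
The suffix "teio" (4 nodes) is used only by "lgpxteio"; the node for "lgpx" still has the child "o", so pruning stops there.
Nodes removed: 4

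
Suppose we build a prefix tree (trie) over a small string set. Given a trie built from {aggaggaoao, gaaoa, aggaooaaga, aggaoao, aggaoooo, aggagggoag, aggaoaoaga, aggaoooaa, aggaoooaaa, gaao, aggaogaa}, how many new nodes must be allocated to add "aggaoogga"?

3

"aggaoo" is already a path in the trie; the remaining "gga" must be added.
Each of the 3 remaining characters creates one node.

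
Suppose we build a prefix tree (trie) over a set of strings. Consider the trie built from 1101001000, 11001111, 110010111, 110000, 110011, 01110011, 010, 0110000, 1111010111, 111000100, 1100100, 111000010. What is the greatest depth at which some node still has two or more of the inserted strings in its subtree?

6

Look for the deepest trie node that still has at least two words in its subtree.
e.g. "1100100" and "110010111" share the prefix "110010" of length 6; no pair shares a longer one.
Longest shared-prefix length: 6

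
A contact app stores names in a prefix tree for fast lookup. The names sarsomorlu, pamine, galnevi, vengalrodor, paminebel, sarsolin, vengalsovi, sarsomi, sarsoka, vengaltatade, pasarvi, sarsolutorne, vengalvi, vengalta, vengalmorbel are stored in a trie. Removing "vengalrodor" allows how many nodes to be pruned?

5

After clearing the end-marker at "vengalrodor", prune upward until reaching a node still needed by another word.
The suffix "rodor" (5 nodes) is used only by "vengalrodor"; the node for "vengal" still has the child "s", so pruning stops there.
Nodes removed: 5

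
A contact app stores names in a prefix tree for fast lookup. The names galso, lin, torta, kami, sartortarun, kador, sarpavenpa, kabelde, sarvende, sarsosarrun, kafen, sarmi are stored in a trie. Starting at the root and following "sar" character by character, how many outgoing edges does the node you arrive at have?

The children of the "sar" node are the distinct next characters among strings starting with "sar".
Characters that immediately follow "sar" among the stored strings: {m, p, s, t, v}.
That node has 5 child edges.

5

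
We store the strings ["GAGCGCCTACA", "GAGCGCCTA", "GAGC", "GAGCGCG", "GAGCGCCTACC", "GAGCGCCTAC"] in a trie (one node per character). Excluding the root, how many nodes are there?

13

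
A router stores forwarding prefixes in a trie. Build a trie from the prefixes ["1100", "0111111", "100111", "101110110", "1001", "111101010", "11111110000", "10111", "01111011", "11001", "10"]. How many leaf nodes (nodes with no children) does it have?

7

A leaf is a node with no children — equivalently, the end of a word that is not a proper prefix of any other stored word.
Those words: "01111011", "0111111", "100111", "101110110", "11001", "111101010", "11111110000"
Leaf count: 7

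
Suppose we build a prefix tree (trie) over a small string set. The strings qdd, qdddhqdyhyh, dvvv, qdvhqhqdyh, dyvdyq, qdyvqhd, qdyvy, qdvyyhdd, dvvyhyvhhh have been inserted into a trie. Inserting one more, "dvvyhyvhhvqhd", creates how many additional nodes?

"dvvyhyvhh" is already a path in the trie; the remaining "vqhd" must be added.
New nodes needed: |"dvvyhyvhhvqhd"| − 9 = 13 − 9 = 4.

4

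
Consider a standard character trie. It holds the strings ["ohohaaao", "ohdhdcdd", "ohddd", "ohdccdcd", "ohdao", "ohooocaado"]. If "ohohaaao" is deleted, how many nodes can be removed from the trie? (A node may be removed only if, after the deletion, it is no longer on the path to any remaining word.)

5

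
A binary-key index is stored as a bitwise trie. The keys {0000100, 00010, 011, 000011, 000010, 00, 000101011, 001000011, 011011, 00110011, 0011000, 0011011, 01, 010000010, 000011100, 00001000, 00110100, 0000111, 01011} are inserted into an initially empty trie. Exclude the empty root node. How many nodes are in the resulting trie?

49

Count nodes per top-level branch (shared prefixes stored once):
  '0'-branch (00, 000010, 0000100, 00001000, 000011, 0000111, 000011100, 00010, 000101011, 001000011, 0011000, 00110011, 00110100, 0011011, 01, 010000010, 01011, 011, 011011): 49 nodes
Sum: 49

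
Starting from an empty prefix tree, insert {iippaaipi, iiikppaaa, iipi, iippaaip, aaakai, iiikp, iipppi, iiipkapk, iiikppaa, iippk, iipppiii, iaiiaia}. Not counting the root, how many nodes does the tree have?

39

Count nodes per top-level branch (shared prefixes stored once):
  'a'-branch (aaakai): 6 nodes
  'i'-branch (iaiiaia, iiikp, iiikppaa, iiikppaaa, iiipkapk, iipi, iippaaip, iippaaipi, iippk, iipppi, iipppiii): 33 nodes
Sum: 39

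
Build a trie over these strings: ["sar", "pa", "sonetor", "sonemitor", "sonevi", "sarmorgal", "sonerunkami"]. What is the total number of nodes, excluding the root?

31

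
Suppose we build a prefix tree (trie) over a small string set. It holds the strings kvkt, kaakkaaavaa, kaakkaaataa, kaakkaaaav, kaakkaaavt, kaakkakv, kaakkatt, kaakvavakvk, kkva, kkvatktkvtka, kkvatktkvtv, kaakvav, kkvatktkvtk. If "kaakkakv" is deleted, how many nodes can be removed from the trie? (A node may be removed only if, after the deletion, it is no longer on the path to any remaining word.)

After clearing the end-marker at "kaakkakv", prune upward until reaching a node still needed by another word.
The suffix "kv" (2 nodes) is used only by "kaakkakv"; the node for "kaakka" still has the child "a", so pruning stops there.
Nodes removed: 2

2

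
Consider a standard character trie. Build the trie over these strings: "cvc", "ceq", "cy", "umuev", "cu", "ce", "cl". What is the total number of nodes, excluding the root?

Count nodes per top-level branch (shared prefixes stored once):
  'c'-branch (ce, ceq, cl, cu, cvc, cy): 8 nodes
  'u'-branch (umuev): 5 nodes
Sum: 13

13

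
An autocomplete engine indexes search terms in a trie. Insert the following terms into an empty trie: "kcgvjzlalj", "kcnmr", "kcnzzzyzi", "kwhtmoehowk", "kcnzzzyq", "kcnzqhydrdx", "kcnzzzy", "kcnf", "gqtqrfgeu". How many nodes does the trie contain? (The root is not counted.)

Insert word by word; a character creates a node only if that edge doesn't already exist:
  "kcgvjzlalj" → 10 new (k, c, g, v, j, z, l, a, l, j)
  "kcnmr" → prefix "kc" already present; 3 new (n, m, r)
  "kcnzzzyzi" → prefix "kcn" already present; 6 new (z, z, z, y, z, i)
  "kwhtmoehowk" → prefix "k" already present; 10 new (w, h, t, m, o, e, h, o, w, k)
  "kcnzzzyq" → prefix "kcnzzzy" already present; 1 new (q)
  "kcnzqhydrdx" → prefix "kcnz" already present; 7 new (q, h, y, d, r, d, x)
  "kcnzzzy" → prefix "kcnzzzy" already present; 0 new (none)
  "kcnf" → prefix "kcn" already present; 1 new (f)
  "gqtqrfgeu" → 9 new (g, q, t, q, r, f, g, e, u)
Total nodes = 10 + 3 + 6 + 10 + 1 + 7 + 0 + 1 + 9 = 47

47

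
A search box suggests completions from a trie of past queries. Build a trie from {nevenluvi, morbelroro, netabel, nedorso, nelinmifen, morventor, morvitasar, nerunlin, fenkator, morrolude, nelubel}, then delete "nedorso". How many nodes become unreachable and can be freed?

After clearing the end-marker at "nedorso", prune upward until reaching a node still needed by another word.
The suffix "dorso" (5 nodes) is used only by "nedorso"; the node for "ne" still has the child "v", so pruning stops there.
Nodes removed: 5

5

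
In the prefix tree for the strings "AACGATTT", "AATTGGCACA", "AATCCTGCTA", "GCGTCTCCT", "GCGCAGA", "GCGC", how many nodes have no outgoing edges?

Leaves are exactly the stored words that no other stored word extends.
Those words: "AACGATTT", "AATCCTGCTA", "AATTGGCACA", "GCGCAGA", "GCGTCTCCT"
Leaf count: 5

5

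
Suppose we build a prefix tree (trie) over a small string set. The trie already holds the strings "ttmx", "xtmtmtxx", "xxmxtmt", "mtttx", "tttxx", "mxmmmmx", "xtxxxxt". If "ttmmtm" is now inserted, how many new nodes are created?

The longest prefix of "ttmmtm" already in the trie is "ttm" (length 3).
New nodes needed: |"ttmmtm"| − 3 = 6 − 3 = 3.

3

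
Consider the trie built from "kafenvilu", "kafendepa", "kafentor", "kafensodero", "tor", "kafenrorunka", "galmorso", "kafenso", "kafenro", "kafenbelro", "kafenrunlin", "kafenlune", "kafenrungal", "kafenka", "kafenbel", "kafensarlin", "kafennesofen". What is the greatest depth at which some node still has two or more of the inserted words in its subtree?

Equivalently: take the maximum, over all pairs, of their longest common prefix length.
"kafenbel" and "kafenbelro" agree on "kafenbel" (8 characters) before diverging; nothing deeper is shared.
Longest shared-prefix length: 8

8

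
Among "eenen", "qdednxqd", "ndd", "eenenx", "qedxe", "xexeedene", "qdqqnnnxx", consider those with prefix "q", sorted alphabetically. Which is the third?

qedxe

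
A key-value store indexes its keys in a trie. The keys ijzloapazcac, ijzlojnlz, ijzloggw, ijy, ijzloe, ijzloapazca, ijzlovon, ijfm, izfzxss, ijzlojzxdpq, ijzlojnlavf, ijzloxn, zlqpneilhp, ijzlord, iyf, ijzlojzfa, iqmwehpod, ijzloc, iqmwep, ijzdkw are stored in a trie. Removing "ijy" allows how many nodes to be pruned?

Walk "ijy" from the leaf back toward the root, removing each node that no remaining word uses.
The suffix "y" (1 node) is used only by "ijy"; the node for "ij" still has the child "z", so pruning stops there.
Nodes removed: 1

1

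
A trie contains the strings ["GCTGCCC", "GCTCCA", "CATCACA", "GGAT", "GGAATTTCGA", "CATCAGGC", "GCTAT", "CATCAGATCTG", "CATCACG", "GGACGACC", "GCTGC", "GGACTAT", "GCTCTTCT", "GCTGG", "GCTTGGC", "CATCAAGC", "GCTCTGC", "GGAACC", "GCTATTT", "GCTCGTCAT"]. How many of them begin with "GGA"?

5

Filter for entries beginning with "GGA":
Words under "GGA": GGAACC, GGAATTTCGA, GGACGACC, GGACTAT, GGAT
Count: 5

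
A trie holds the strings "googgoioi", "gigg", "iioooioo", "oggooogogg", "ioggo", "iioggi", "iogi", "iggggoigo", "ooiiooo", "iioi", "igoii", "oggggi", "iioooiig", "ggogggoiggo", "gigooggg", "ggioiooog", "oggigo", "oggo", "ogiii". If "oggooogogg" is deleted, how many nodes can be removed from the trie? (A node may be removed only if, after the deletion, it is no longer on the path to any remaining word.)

6

After clearing the end-marker at "oggooogogg", prune upward until reaching a node still needed by another word.
The suffix "oogogg" (6 nodes) is used only by "oggooogogg"; "oggo" is itself a stored word, so pruning stops there.
Nodes removed: 6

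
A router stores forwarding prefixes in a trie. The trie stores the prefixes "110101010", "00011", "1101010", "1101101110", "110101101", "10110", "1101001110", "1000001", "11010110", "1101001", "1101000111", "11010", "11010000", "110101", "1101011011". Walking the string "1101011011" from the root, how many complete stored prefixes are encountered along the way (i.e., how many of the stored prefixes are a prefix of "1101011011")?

Traverse "1101011011" character by character; count nodes along the way that are marked as word ends.
Prefixes of the query that are stored words: "11010", "110101", "11010110", "110101101", "1101011011"
Count: 5

5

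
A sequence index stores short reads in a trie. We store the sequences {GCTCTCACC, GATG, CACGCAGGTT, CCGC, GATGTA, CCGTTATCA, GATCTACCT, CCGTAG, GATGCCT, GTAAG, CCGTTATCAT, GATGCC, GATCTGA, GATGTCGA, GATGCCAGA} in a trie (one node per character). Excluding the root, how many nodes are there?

Trace insertions, counting only characters that open a new branch:
  "GCTCTCACC" → 9 new (G, C, T, C, T, C, A, C, C)
  "GATG" → prefix "G" already present; 3 new (A, T, G)
  "CACGCAGGTT" → 10 new (C, A, C, G, C, A, G, G, T, T)
  "CCGC" → prefix "C" already present; 3 new (C, G, C)
  "GATGTA" → prefix "GATG" already present; 2 new (T, A)
  "CCGTTATCA" → prefix "CCG" already present; 6 new (T, T, A, T, C, A)
  "GATCTACCT" → prefix "GAT" already present; 6 new (C, T, A, C, C, T)
  "CCGTAG" → prefix "CCGT" already present; 2 new (A, G)
  "GATGCCT" → prefix "GATG" already present; 3 new (C, C, T)
  "GTAAG" → prefix "G" already present; 4 new (T, A, A, G)
  "CCGTTATCAT" → prefix "CCGTTATCA" already present; 1 new (T)
  "GATGCC" → prefix "GATGCC" already present; 0 new (none)
  "GATCTGA" → prefix "GATCT" already present; 2 new (G, A)
  "GATGTCGA" → prefix "GATGT" already present; 3 new (C, G, A)
  "GATGCCAGA" → prefix "GATGCC" already present; 3 new (A, G, A)
Total nodes = 9 + 3 + 10 + 3 + 2 + 6 + 6 + 2 + 3 + 4 + 1 + 0 + 2 + 3 + 3 = 57

57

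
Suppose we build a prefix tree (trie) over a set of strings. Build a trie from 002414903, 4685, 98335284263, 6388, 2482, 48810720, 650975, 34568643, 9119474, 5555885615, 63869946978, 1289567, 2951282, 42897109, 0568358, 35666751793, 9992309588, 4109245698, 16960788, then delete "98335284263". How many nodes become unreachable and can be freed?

10

After clearing the end-marker at "98335284263", prune upward until reaching a node still needed by another word.
The suffix "8335284263" (10 nodes) is used only by "98335284263"; the node for "9" still has the child "1", so pruning stops there.
Nodes removed: 10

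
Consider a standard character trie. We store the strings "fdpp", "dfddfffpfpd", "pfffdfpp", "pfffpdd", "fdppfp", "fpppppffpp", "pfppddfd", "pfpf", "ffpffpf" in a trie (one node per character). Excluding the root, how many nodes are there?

50

Insert word by word; a character creates a node only if that edge doesn't already exist:
  "fdpp" → 4 new (f, d, p, p)
  "dfddfffpfpd" → 11 new (d, f, d, d, f, f, f, p, f, p, d)
  "pfffdfpp" → 8 new (p, f, f, f, d, f, p, p)
  "pfffpdd" → prefix "pfff" already present; 3 new (p, d, d)
  "fdppfp" → prefix "fdpp" already present; 2 new (f, p)
  "fpppppffpp" → prefix "f" already present; 9 new (p, p, p, p, p, f, f, p, p)
  "pfppddfd" → prefix "pf" already present; 6 new (p, p, d, d, f, d)
  "pfpf" → prefix "pfp" already present; 1 new (f)
  "ffpffpf" → prefix "f" already present; 6 new (f, p, f, f, p, f)
Total nodes = 4 + 11 + 8 + 3 + 2 + 9 + 6 + 1 + 6 = 50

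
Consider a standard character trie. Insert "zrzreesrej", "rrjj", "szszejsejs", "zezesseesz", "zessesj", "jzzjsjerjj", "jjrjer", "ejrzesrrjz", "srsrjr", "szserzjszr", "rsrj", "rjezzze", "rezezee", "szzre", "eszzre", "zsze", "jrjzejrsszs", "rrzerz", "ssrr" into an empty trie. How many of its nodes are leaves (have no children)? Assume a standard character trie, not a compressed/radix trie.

A leaf is a node with no children — equivalently, the end of a word that is not a proper prefix of any other stored word.
Those words: "ejrzesrrjz", "eszzre", "jjrjer", "jrjzejrsszs", "jzzjsjerjj", "rezezee", "rjezzze", "rrjj", "rrzerz", "rsrj", "srsrjr", "ssrr", "szserzjszr", "szszejsejs", "szzre", "zessesj", "zezesseesz", "zrzreesrej", "zsze"
Leaf count: 19

19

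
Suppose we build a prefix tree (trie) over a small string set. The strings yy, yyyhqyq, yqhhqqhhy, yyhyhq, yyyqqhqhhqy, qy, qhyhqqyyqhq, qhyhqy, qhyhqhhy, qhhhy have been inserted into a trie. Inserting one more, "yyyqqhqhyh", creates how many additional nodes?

"yyyqqhqh" is already a path in the trie; the remaining "yh" must be added.
Each of the 2 remaining characters creates one node.

2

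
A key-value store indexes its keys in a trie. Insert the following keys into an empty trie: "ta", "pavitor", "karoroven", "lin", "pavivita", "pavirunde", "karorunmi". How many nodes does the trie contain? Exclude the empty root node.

34

Trie structure (* marks end of a word):
(root)
├─ k
│  └─ a
│     └─ r
│        └─ o
│           └─ r
│              ├─ o
│              │  └─ v
│              │     └─ e
│              │        └─ n *
│              └─ u
│                 └─ n
│                    └─ m
│                       └─ i *
├─ l
│  └─ i
│     └─ n *
├─ p
│  └─ a
│     └─ v
│        └─ i
│           ├─ r
│           │  └─ u
│           │     └─ n
│           │        └─ d
│           │           └─ e *
│           ├─ t
│           │  └─ o
│           │     └─ r *
│           └─ v
│              └─ i
│                 └─ t
│                    └─ a *
└─ t
   └─ a *
Counting every labelled node above: 34.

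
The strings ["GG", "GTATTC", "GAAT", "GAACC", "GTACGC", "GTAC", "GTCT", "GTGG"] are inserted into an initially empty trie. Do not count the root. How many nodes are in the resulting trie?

19

Insert word by word; a character creates a node only if that edge doesn't already exist:
  "GG" → 2 new (G, G)
  "GTATTC" → prefix "G" already present; 5 new (T, A, T, T, C)
  "GAAT" → prefix "G" already present; 3 new (A, A, T)
  "GAACC" → prefix "GAA" already present; 2 new (C, C)
  "GTACGC" → prefix "GTA" already present; 3 new (C, G, C)
  "GTAC" → prefix "GTAC" already present; 0 new (none)
  "GTCT" → prefix "GT" already present; 2 new (C, T)
  "GTGG" → prefix "GT" already present; 2 new (G, G)
Total nodes = 2 + 5 + 3 + 2 + 3 + 0 + 2 + 2 = 19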